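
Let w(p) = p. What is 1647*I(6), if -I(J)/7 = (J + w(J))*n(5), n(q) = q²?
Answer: -3458700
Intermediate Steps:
I(J) = -350*J (I(J) = -7*(J + J)*5² = -7*2*J*25 = -350*J)
1647*I(6) = 1647*(-350*6) = 1647*(-2100) = -3458700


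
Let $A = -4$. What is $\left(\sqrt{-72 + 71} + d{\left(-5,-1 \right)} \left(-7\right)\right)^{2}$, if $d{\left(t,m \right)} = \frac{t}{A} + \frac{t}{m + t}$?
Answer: $\frac{30481}{144} - \frac{175 i}{6} \approx 211.67 - 29.167 i$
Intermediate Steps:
$d{\left(t,m \right)} = - \frac{t}{4} + \frac{t}{m + t}$ ($d{\left(t,m \right)} = \frac{t}{-4} + \frac{t}{m + t} = t \left(- \frac{1}{4}\right) + \frac{t}{m + t} = - \frac{t}{4} + \frac{t}{m + t}$)
$\left(\sqrt{-72 + 71} + d{\left(-5,-1 \right)} \left(-7\right)\right)^{2} = \left(\sqrt{-72 + 71} + \frac{1}{4} \left(-5\right) \frac{1}{-1 - 5} \left(4 - -1 - -5\right) \left(-7\right)\right)^{2} = \left(\sqrt{-1} + \frac{1}{4} \left(-5\right) \frac{1}{-6} \left(4 + 1 + 5\right) \left(-7\right)\right)^{2} = \left(i + \frac{1}{4} \left(-5\right) \left(- \frac{1}{6}\right) 10 \left(-7\right)\right)^{2} = \left(i + \frac{25}{12} \left(-7\right)\right)^{2} = \left(i - \frac{175}{12}\right)^{2} = \left(- \frac{175}{12} + i\right)^{2}$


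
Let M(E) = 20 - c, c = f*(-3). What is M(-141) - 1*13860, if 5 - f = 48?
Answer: -13969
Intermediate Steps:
f = -43 (f = 5 - 1*48 = 5 - 48 = -43)
c = 129 (c = -43*(-3) = 129)
M(E) = -109 (M(E) = 20 - 1*129 = 20 - 129 = -109)
M(-141) - 1*13860 = -109 - 1*13860 = -109 - 13860 = -13969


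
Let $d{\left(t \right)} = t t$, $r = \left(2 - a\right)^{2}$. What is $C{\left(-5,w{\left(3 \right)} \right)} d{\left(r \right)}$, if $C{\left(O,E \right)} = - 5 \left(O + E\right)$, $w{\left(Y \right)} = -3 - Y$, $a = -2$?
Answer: $14080$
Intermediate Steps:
$r = 16$ ($r = \left(2 - -2\right)^{2} = \left(2 + 2\right)^{2} = 4^{2} = 16$)
$d{\left(t \right)} = t^{2}$
$C{\left(O,E \right)} = - 5 E - 5 O$ ($C{\left(O,E \right)} = - 5 \left(E + O\right) = - 5 E - 5 O$)
$C{\left(-5,w{\left(3 \right)} \right)} d{\left(r \right)} = \left(- 5 \left(-3 - 3\right) - -25\right) 16^{2} = \left(- 5 \left(-3 - 3\right) + 25\right) 256 = \left(\left(-5\right) \left(-6\right) + 25\right) 256 = \left(30 + 25\right) 256 = 55 \cdot 256 = 14080$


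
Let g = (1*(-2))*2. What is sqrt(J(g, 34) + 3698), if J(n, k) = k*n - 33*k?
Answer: 2*sqrt(610) ≈ 49.396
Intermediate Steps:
g = -4 (g = -2*2 = -4)
J(n, k) = -33*k + k*n
sqrt(J(g, 34) + 3698) = sqrt(34*(-33 - 4) + 3698) = sqrt(34*(-37) + 3698) = sqrt(-1258 + 3698) = sqrt(2440) = 2*sqrt(610)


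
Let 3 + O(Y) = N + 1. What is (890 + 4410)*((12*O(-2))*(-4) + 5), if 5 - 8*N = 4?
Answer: 503500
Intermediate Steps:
N = 1/8 (N = 5/8 - 1/8*4 = 5/8 - 1/2 = 1/8 ≈ 0.12500)
O(Y) = -15/8 (O(Y) = -3 + (1/8 + 1) = -3 + 9/8 = -15/8)
(890 + 4410)*((12*O(-2))*(-4) + 5) = (890 + 4410)*((12*(-15/8))*(-4) + 5) = 5300*(-45/2*(-4) + 5) = 5300*(90 + 5) = 5300*95 = 503500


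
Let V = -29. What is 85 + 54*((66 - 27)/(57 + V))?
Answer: 2243/14 ≈ 160.21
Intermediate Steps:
85 + 54*((66 - 27)/(57 + V)) = 85 + 54*((66 - 27)/(57 - 29)) = 85 + 54*(39/28) = 85 + 1053/14 = 2243/14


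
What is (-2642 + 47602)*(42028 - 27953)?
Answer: 632812000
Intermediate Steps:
(-2642 + 47602)*(42028 - 27953) = 44960*14075 = 632812000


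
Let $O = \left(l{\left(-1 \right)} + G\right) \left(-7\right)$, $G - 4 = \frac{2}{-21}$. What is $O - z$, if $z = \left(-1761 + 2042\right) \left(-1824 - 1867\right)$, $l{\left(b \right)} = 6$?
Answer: $\frac{3111305}{3} \approx 1.0371 \cdot 10^{6}$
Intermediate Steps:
$G = \frac{82}{21}$ ($G = 4 + \frac{2}{-21} = 4 + 2 \left(- \frac{1}{21}\right) = 4 - \frac{2}{21} = \frac{82}{21} \approx 3.9048$)
$O = - \frac{208}{3}$ ($O = \left(6 + \frac{82}{21}\right) \left(-7\right) = \frac{208}{21} \left(-7\right) = - \frac{208}{3} \approx -69.333$)
$z = -1037171$ ($z = 281 \left(-3691\right) = -1037171$)
$O - z = - \frac{208}{3} - -1037171 = - \frac{208}{3} + 1037171 = \frac{3111305}{3}$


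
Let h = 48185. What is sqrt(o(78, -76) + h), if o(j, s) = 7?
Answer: 8*sqrt(753) ≈ 219.53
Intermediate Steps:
sqrt(o(78, -76) + h) = sqrt(7 + 48185) = sqrt(48192) = 8*sqrt(753)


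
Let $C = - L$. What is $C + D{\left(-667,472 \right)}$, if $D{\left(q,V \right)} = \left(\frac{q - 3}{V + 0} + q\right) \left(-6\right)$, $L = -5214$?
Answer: $\frac{1088493}{118} \approx 9224.5$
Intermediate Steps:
$D{\left(q,V \right)} = - 6 q - \frac{6 \left(-3 + q\right)}{V}$ ($D{\left(q,V \right)} = \left(\frac{-3 + q}{V} + q\right) \left(-6\right) = \left(q + \frac{-3 + q}{V}\right) \left(-6\right) = - 6 q - \frac{6 \left(-3 + q\right)}{V}$)
$C = 5214$ ($C = \left(-1\right) \left(-5214\right) = 5214$)
$C + D{\left(-667,472 \right)} = 5214 + \frac{6 \left(3 - -667 - 472 \left(-667\right)\right)}{472} = 5214 + 6 \cdot \frac{1}{472} \left(3 + 667 + 314824\right) = 5214 + 6 \cdot \frac{1}{472} \cdot 315494 = 5214 + \frac{473241}{118} = \frac{1088493}{118}$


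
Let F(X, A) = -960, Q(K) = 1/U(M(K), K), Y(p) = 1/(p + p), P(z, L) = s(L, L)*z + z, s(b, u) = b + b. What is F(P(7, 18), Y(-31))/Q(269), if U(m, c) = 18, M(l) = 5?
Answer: -17280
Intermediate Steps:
s(b, u) = 2*b
P(z, L) = z + 2*L*z (P(z, L) = (2*L)*z + z = 2*L*z + z = z + 2*L*z)
Y(p) = 1/(2*p)
Q(K) = 1/18
F(P(7, 18), Y(-31))/Q(269) = -960/1/18 = -960*18 = -17280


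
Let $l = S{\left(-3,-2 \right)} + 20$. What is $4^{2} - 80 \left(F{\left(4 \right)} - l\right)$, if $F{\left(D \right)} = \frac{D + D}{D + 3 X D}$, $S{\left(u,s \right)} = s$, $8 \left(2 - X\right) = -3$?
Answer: $\frac{18672}{13} \approx 1436.3$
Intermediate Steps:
$X = \frac{19}{8}$ ($X = 2 - - \frac{3}{8} = 2 + \frac{3}{8} = \frac{19}{8} \approx 2.375$)
$F{\left(D \right)} = \frac{16}{65}$ ($F{\left(D \right)} = \frac{D + D}{D + 3 \cdot \frac{19}{8} D} = \frac{2 D}{D + \frac{57 D}{8}} = \frac{2 D}{\frac{65}{8} D} = 2 D \frac{8}{65 D} = \frac{16}{65}$)
$l = 18$ ($l = -2 + 20 = 18$)
$4^{2} - 80 \left(F{\left(4 \right)} - l\right) = 4^{2} - 80 \left(\frac{16}{65} - 18\right) = 16 - 80 \left(\frac{16}{65} - 18\right) = 16 - - \frac{18464}{13} = 16 + \frac{18464}{13} = \frac{18672}{13}$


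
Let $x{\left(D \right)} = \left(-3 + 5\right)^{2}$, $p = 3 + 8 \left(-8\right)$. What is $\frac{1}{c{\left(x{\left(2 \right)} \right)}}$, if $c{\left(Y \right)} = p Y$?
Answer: $- \frac{1}{244} \approx -0.0040984$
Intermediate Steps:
$p = -61$ ($p = 3 - 64 = -61$)
$x{\left(D \right)} = 4$ ($x{\left(D \right)} = 2^{2} = 4$)
$c{\left(Y \right)} = - 61 Y$
$\frac{1}{c{\left(x{\left(2 \right)} \right)}} = \frac{1}{\left(-61\right) 4} = \frac{1}{-244} = - \frac{1}{244}$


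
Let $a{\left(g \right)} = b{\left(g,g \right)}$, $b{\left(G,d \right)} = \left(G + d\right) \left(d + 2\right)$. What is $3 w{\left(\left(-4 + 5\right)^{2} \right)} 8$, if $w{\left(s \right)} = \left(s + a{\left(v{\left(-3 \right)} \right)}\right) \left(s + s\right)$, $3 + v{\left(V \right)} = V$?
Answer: $2352$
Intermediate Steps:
$v{\left(V \right)} = -3 + V$
$b{\left(G,d \right)} = \left(2 + d\right) \left(G + d\right)$ ($b{\left(G,d \right)} = \left(G + d\right) \left(2 + d\right) = \left(2 + d\right) \left(G + d\right)$)
$a{\left(g \right)} = 2 g^{2} + 4 g$ ($a{\left(g \right)} = g^{2} + 2 g + 2 g + g g = g^{2} + 2 g + 2 g + g^{2} = 2 g^{2} + 4 g$)
$w{\left(s \right)} = 2 s \left(48 + s\right)$ ($w{\left(s \right)} = \left(s + 2 \left(-3 - 3\right) \left(2 - 6\right)\right) \left(s + s\right) = \left(s + 2 \left(-6\right) \left(2 - 6\right)\right) 2 s = \left(s + 2 \left(-6\right) \left(-4\right)\right) 2 s = \left(s + 48\right) 2 s = \left(48 + s\right) 2 s = 2 s \left(48 + s\right)$)
$3 w{\left(\left(-4 + 5\right)^{2} \right)} 8 = 3 \cdot 2 \left(-4 + 5\right)^{2} \left(48 + \left(-4 + 5\right)^{2}\right) 8 = 3 \cdot 2 \cdot 1^{2} \left(48 + 1^{2}\right) 8 = 3 \cdot 2 \cdot 1 \left(48 + 1\right) 8 = 3 \cdot 2 \cdot 1 \cdot 49 \cdot 8 = 3 \cdot 98 \cdot 8 = 294 \cdot 8 = 2352$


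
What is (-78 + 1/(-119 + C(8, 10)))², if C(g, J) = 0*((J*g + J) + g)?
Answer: 86174089/14161 ≈ 6085.3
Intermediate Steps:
C(g, J) = 0 (C(g, J) = 0*((J + J*g) + g) = 0*(J + g + J*g) = 0)
(-78 + 1/(-119 + C(8, 10)))² = (-78 + 1/(-119 + 0))² = (-78 + 1/(-119))² = (-78 - 1/119)² = (-9283/119)² = 86174089/14161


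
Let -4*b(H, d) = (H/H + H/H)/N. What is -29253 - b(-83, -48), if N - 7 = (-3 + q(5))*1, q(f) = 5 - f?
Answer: -234023/8 ≈ -29253.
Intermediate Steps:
N = 4 (N = 7 + (-3 + (5 - 1*5))*1 = 7 + (-3 + (5 - 5))*1 = 7 + (-3 + 0)*1 = 7 - 3*1 = 7 - 3 = 4)
b(H, d) = -⅛ (b(H, d) = -(H/H + H/H)/(4*4) = -(1 + 1)/(4*4) = -1/(2*4) = -¼*½ = -⅛)
-29253 - b(-83, -48) = -29253 - 1*(-⅛) = -29253 + ⅛ = -234023/8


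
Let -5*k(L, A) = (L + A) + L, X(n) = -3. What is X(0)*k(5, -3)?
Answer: 21/5 ≈ 4.2000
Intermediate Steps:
k(L, A) = -2*L/5 - A/5 (k(L, A) = -((L + A) + L)/5 = -((A + L) + L)/5 = -(A + 2*L)/5 = -2*L/5 - A/5)
X(0)*k(5, -3) = -3*(-⅖*5 - ⅕*(-3)) = -3*(-2 + ⅗) = -3*(-7/5) = 21/5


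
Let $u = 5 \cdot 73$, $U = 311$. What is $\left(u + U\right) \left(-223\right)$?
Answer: $-150748$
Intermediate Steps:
$u = 365$
$\left(u + U\right) \left(-223\right) = \left(365 + 311\right) \left(-223\right) = 676 \left(-223\right) = -150748$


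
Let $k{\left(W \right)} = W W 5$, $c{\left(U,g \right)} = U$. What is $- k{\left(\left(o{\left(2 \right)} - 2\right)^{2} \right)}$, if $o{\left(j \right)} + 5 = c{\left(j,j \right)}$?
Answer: $-3125$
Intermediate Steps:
$o{\left(j \right)} = -5 + j$
$k{\left(W \right)} = 5 W^{2}$ ($k{\left(W \right)} = W^{2} \cdot 5 = 5 W^{2}$)
$- k{\left(\left(o{\left(2 \right)} - 2\right)^{2} \right)} = - 5 \left(\left(\left(-5 + 2\right) - 2\right)^{2}\right)^{2} = - 5 \left(\left(-3 - 2\right)^{2}\right)^{2} = - 5 \left(\left(-5\right)^{2}\right)^{2} = - 5 \cdot 25^{2} = - 5 \cdot 625 = \left(-1\right) 3125 = -3125$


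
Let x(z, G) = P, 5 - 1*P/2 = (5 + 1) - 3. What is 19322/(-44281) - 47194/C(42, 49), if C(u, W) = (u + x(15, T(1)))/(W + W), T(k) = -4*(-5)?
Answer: -102400522592/1018463 ≈ -1.0054e+5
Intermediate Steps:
P = 4 (P = 10 - 2*((5 + 1) - 3) = 10 - 2*(6 - 3) = 10 - 2*3 = 10 - 6 = 4)
T(k) = 20
x(z, G) = 4
C(u, W) = (4 + u)/(2*W) (C(u, W) = (u + 4)/(W + W) = (4 + u)/((2*W)) = (4 + u)*(1/(2*W)) = (4 + u)/(2*W))
19322/(-44281) - 47194/C(42, 49) = 19322/(-44281) - 47194*98/(4 + 42) = 19322*(-1/44281) - 47194/((½)*(1/49)*46) = -19322/44281 - 47194/23/49 = -19322/44281 - 47194*49/23 = -19322/44281 - 2312506/23 = -102400522592/1018463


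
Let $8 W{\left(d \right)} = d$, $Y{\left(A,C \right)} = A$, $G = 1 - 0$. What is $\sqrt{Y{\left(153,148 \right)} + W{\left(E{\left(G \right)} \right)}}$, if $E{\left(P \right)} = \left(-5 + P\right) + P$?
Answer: $\frac{\sqrt{2442}}{4} \approx 12.354$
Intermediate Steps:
$G = 1$ ($G = 1 + 0 = 1$)
$E{\left(P \right)} = -5 + 2 P$
$W{\left(d \right)} = \frac{d}{8}$
$\sqrt{Y{\left(153,148 \right)} + W{\left(E{\left(G \right)} \right)}} = \sqrt{153 + \frac{-5 + 2 \cdot 1}{8}} = \sqrt{153 + \frac{-5 + 2}{8}} = \sqrt{153 + \frac{1}{8} \left(-3\right)} = \sqrt{153 - \frac{3}{8}} = \sqrt{\frac{1221}{8}} = \frac{\sqrt{2442}}{4}$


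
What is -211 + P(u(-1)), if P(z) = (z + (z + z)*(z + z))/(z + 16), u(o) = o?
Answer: -1054/5 ≈ -210.80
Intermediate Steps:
P(z) = (z + 4*z**2)/(16 + z) (P(z) = (z + (2*z)*(2*z))/(16 + z) = (z + 4*z**2)/(16 + z))
-211 + P(u(-1)) = -211 - (1 + 4*(-1))/(16 - 1) = -211 - 1*(1 - 4)/15 = -211 - 1*1/15*(-3) = -211 + 1/5 = -1054/5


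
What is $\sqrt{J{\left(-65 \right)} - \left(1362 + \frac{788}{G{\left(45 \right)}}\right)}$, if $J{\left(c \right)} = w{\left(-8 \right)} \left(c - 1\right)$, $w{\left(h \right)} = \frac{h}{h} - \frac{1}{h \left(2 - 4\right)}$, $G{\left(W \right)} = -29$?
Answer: $\frac{i \sqrt{18794030}}{116} \approx 37.372 i$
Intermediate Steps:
$w{\left(h \right)} = 1 + \frac{1}{2 h}$ ($w{\left(h \right)} = 1 - \frac{1}{h \left(-2\right)} = 1 - \frac{1}{\left(-2\right) h} = 1 - - \frac{1}{2 h} = 1 + \frac{1}{2 h}$)
$J{\left(c \right)} = - \frac{15}{16} + \frac{15 c}{16}$ ($J{\left(c \right)} = \frac{\frac{1}{2} - 8}{-8} \left(c - 1\right) = \left(- \frac{1}{8}\right) \left(- \frac{15}{2}\right) \left(-1 + c\right) = \frac{15 \left(-1 + c\right)}{16} = - \frac{15}{16} + \frac{15 c}{16}$)
$\sqrt{J{\left(-65 \right)} - \left(1362 + \frac{788}{G{\left(45 \right)}}\right)} = \sqrt{\left(- \frac{15}{16} + \frac{15}{16} \left(-65\right)\right) - \left(1362 + \frac{788}{-29}\right)} = \sqrt{\left(- \frac{15}{16} - \frac{975}{16}\right) - \frac{38710}{29}} = \sqrt{- \frac{495}{8} + \left(\frac{788}{29} - 1362\right)} = \sqrt{- \frac{495}{8} - \frac{38710}{29}} = \sqrt{- \frac{324035}{232}} = \frac{i \sqrt{18794030}}{116}$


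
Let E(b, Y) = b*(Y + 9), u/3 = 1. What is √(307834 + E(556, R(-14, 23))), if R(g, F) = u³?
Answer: 5*√13114 ≈ 572.58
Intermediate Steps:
u = 3 (u = 3*1 = 3)
R(g, F) = 27 (R(g, F) = 3³ = 27)
E(b, Y) = b*(9 + Y)
√(307834 + E(556, R(-14, 23))) = √(307834 + 556*(9 + 27)) = √(307834 + 556*36) = √(307834 + 20016) = √327850 = 5*√13114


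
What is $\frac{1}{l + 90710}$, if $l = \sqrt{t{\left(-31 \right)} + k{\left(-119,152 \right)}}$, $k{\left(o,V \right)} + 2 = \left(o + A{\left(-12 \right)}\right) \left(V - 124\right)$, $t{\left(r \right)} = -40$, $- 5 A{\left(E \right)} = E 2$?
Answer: $\frac{226775}{20570768349} - \frac{i \sqrt{80990}}{41141536698} \approx 1.1024 \cdot 10^{-5} - 6.9173 \cdot 10^{-9} i$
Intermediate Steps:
$A{\left(E \right)} = - \frac{2 E}{5}$ ($A{\left(E \right)} = - \frac{E 2}{5} = - \frac{2 E}{5}$)
$k{\left(o,V \right)} = -2 + \left(-124 + V\right) \left(\frac{24}{5} + o\right)$ ($k{\left(o,V \right)} = -2 + \left(o - - \frac{24}{5}\right) \left(V - 124\right) = -2 + \left(o + \frac{24}{5}\right) \left(-124 + V\right) = -2 + \left(\frac{24}{5} + o\right) \left(-124 + V\right) = -2 + \left(-124 + V\right) \left(\frac{24}{5} + o\right)$)
$l = \frac{i \sqrt{80990}}{5}$ ($l = \sqrt{-40 + \left(- \frac{2986}{5} - -14756 + \frac{24}{5} \cdot 152 + 152 \left(-119\right)\right)} = \sqrt{-40 + \left(- \frac{2986}{5} + 14756 + \frac{3648}{5} - 18088\right)} = \sqrt{-40 - \frac{15998}{5}} = \sqrt{- \frac{16198}{5}} = \frac{i \sqrt{80990}}{5} \approx 56.917 i$)
$\frac{1}{l + 90710} = \frac{1}{\frac{i \sqrt{80990}}{5} + 90710} = \frac{1}{90710 + \frac{i \sqrt{80990}}{5}}$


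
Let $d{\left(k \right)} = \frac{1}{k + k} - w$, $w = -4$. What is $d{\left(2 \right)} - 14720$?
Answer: $- \frac{58863}{4} \approx -14716.0$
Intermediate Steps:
$d{\left(k \right)} = 4 + \frac{1}{2 k}$ ($d{\left(k \right)} = \frac{1}{k + k} - -4 = \frac{1}{2 k} + 4 = 4 + \frac{1}{2 k}$)
$d{\left(2 \right)} - 14720 = \left(4 + \frac{1}{2 \cdot 2}\right) - 14720 = \left(4 + \frac{1}{2} \cdot \frac{1}{2}\right) - 14720 = \left(4 + \frac{1}{4}\right) - 14720 = \frac{17}{4} - 14720 = - \frac{58863}{4}$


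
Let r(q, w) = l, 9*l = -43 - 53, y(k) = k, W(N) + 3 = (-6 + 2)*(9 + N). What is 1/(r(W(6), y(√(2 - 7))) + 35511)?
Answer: 3/106501 ≈ 2.8169e-5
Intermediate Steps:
W(N) = -39 - 4*N (W(N) = -3 + (-6 + 2)*(9 + N) = -3 - 4*(9 + N) = -3 + (-36 - 4*N) = -39 - 4*N)
l = -32/3 (l = (-43 - 53)/9 = (⅑)*(-96) = -32/3 ≈ -10.667)
r(q, w) = -32/3
1/(r(W(6), y(√(2 - 7))) + 35511) = 1/(-32/3 + 35511) = 1/(106501/3) = 3/106501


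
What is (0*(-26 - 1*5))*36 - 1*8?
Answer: -8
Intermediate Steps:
(0*(-26 - 1*5))*36 - 1*8 = (0*(-26 - 5))*36 - 8 = (0*(-31))*36 - 8 = 0*36 - 8 = 0 - 8 = -8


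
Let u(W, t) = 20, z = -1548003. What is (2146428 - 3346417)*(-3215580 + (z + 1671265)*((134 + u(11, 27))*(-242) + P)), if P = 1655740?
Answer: -239389261679119076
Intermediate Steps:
(2146428 - 3346417)*(-3215580 + (z + 1671265)*((134 + u(11, 27))*(-242) + P)) = (2146428 - 3346417)*(-3215580 + (-1548003 + 1671265)*((134 + 20)*(-242) + 1655740)) = -1199989*(-3215580 + 123262*(154*(-242) + 1655740)) = -1199989*(-3215580 + 123262*(-37268 + 1655740)) = -1199989*(-3215580 + 123262*1618472) = -1199989*(-3215580 + 199496095664) = -1199989*199492880084 = -239389261679119076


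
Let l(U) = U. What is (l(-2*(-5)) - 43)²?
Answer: 1089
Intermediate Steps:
(l(-2*(-5)) - 43)² = (-2*(-5) - 43)² = (10 - 43)² = (-33)² = 1089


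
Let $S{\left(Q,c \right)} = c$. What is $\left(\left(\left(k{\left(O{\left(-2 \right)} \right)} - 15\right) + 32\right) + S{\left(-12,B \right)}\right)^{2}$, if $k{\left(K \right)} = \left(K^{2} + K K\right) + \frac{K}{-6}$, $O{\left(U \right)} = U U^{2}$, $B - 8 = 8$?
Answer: $\frac{237169}{9} \approx 26352.0$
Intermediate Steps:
$B = 16$ ($B = 8 + 8 = 16$)
$O{\left(U \right)} = U^{3}$
$k{\left(K \right)} = 2 K^{2} - \frac{K}{6}$ ($k{\left(K \right)} = \left(K^{2} + K^{2}\right) + K \left(- \frac{1}{6}\right) = 2 K^{2} - \frac{K}{6}$)
$\left(\left(\left(k{\left(O{\left(-2 \right)} \right)} - 15\right) + 32\right) + S{\left(-12,B \right)}\right)^{2} = \left(\left(\left(\frac{\left(-2\right)^{3} \left(-1 + 12 \left(-2\right)^{3}\right)}{6} - 15\right) + 32\right) + 16\right)^{2} = \left(\left(\left(\frac{1}{6} \left(-8\right) \left(-1 + 12 \left(-8\right)\right) - 15\right) + 32\right) + 16\right)^{2} = \left(\left(\left(\frac{1}{6} \left(-8\right) \left(-1 - 96\right) - 15\right) + 32\right) + 16\right)^{2} = \left(\left(\left(\frac{1}{6} \left(-8\right) \left(-97\right) - 15\right) + 32\right) + 16\right)^{2} = \left(\left(\left(\frac{388}{3} - 15\right) + 32\right) + 16\right)^{2} = \left(\left(\frac{343}{3} + 32\right) + 16\right)^{2} = \left(\frac{439}{3} + 16\right)^{2} = \left(\frac{487}{3}\right)^{2} = \frac{237169}{9}$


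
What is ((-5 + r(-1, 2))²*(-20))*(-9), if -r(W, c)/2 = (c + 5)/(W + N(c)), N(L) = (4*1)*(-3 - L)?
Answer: 3380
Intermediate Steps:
N(L) = -12 - 4*L (N(L) = 4*(-3 - L) = -12 - 4*L)
r(W, c) = -2*(5 + c)/(-12 + W - 4*c) (r(W, c) = -2*(c + 5)/(W + (-12 - 4*c)) = -2*(5 + c)/(-12 + W - 4*c))
((-5 + r(-1, 2))²*(-20))*(-9) = ((-5 + 2*(5 + 2)/(12 - 1*(-1) + 4*2))²*(-20))*(-9) = ((-5 + 2*7/(12 + 1 + 8))²*(-20))*(-9) = ((-5 + 2*7/21)²*(-20))*(-9) = ((-5 + 2*(1/21)*7)²*(-20))*(-9) = ((-5 + ⅔)²*(-20))*(-9) = ((-13/3)²*(-20))*(-9) = ((169/9)*(-20))*(-9) = -3380/9*(-9) = 3380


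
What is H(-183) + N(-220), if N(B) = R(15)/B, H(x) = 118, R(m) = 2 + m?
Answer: 25943/220 ≈ 117.92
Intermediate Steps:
N(B) = 17/B (N(B) = (2 + 15)/B = 17/B)
H(-183) + N(-220) = 118 + 17/(-220) = 118 + 17*(-1/220) = 118 - 17/220 = 25943/220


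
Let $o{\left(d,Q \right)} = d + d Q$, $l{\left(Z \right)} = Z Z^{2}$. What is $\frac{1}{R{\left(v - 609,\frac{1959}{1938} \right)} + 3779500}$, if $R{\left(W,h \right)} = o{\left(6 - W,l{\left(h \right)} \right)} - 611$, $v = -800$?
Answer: $\frac{269586136}{1019511548049299} \approx 2.6443 \cdot 10^{-7}$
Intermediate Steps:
$l{\left(Z \right)} = Z^{3}$
$o{\left(d,Q \right)} = d + Q d$
$R{\left(W,h \right)} = -611 + \left(1 + h^{3}\right) \left(6 - W\right)$ ($R{\left(W,h \right)} = \left(6 - W\right) \left(1 + h^{3}\right) - 611 = \left(1 + h^{3}\right) \left(6 - W\right) - 611 = -611 + \left(1 + h^{3}\right) \left(6 - W\right)$)
$\frac{1}{R{\left(v - 609,\frac{1959}{1938} \right)} + 3779500} = \frac{1}{\left(-611 - \left(1 + \left(\frac{1959}{1938}\right)^{3}\right) \left(-6 - 1409\right)\right) + 3779500} = \frac{1}{\left(-611 - \left(1 + \left(1959 \cdot \frac{1}{1938}\right)^{3}\right) \left(-6 - 1409\right)\right) + 3779500} = \frac{1}{\left(-611 - \left(1 + \left(\frac{653}{646}\right)^{3}\right) \left(-6 - 1409\right)\right) + 3779500} = \frac{1}{\left(-611 - \left(1 + \frac{278445077}{269586136}\right) \left(-1415\right)\right) + 3779500} = \frac{1}{\left(-611 - \frac{548031213}{269586136} \left(-1415\right)\right) + 3779500} = \frac{1}{\left(-611 + \frac{775464166395}{269586136}\right) + 3779500} = \frac{1}{\frac{610747037299}{269586136} + 3779500} = \frac{1}{\frac{1019511548049299}{269586136}} = \frac{269586136}{1019511548049299}$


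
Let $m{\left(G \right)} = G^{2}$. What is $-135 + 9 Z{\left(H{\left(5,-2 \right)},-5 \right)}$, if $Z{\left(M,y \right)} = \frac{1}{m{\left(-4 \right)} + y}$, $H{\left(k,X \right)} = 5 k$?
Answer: $- \frac{1476}{11} \approx -134.18$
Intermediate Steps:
$Z{\left(M,y \right)} = \frac{1}{16 + y}$ ($Z{\left(M,y \right)} = \frac{1}{\left(-4\right)^{2} + y} = \frac{1}{16 + y}$)
$-135 + 9 Z{\left(H{\left(5,-2 \right)},-5 \right)} = -135 + \frac{9}{16 - 5} = -135 + \frac{9}{11} = - \frac{1476}{11}$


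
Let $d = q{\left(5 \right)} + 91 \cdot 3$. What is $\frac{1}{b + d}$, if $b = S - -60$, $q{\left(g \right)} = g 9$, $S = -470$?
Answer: $- \frac{1}{92} \approx -0.01087$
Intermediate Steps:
$q{\left(g \right)} = 9 g$
$d = 318$ ($d = 9 \cdot 5 + 91 \cdot 3 = 45 + 273 = 318$)
$b = -410$ ($b = -470 - -60 = -470 + 60 = -410$)
$\frac{1}{b + d} = \frac{1}{-410 + 318} = \frac{1}{-92} = - \frac{1}{92}$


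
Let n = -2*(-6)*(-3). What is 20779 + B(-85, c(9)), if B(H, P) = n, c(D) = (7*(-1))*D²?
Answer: 20743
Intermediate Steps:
c(D) = -7*D²
n = -36 (n = 12*(-3) = -36)
B(H, P) = -36
20779 + B(-85, c(9)) = 20779 - 36 = 20743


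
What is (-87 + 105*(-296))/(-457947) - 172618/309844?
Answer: -3855165961/7882896126 ≈ -0.48905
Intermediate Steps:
(-87 + 105*(-296))/(-457947) - 172618/309844 = (-87 - 31080)*(-1/457947) - 172618*1/309844 = -31167*(-1/457947) - 86309/154922 = 3463/50883 - 86309/154922 = -3855165961/7882896126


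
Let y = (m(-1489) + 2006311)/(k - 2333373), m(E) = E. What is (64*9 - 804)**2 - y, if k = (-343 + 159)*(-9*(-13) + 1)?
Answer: 122428743462/2355085 ≈ 51985.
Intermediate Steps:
k = -21712 (k = -184*(117 + 1) = -184*118 = -21712)
y = -2004822/2355085 (y = (-1489 + 2006311)/(-21712 - 2333373) = 2004822/(-2355085) = 2004822*(-1/2355085) = -2004822/2355085 ≈ -0.85127)
(64*9 - 804)**2 - y = (64*9 - 804)**2 - 1*(-2004822/2355085) = (576 - 804)**2 + 2004822/2355085 = (-228)**2 + 2004822/2355085 = 51984 + 2004822/2355085 = 122428743462/2355085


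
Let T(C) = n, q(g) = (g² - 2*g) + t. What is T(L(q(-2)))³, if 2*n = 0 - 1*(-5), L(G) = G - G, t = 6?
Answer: 125/8 ≈ 15.625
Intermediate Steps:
q(g) = 6 + g² - 2*g (q(g) = (g² - 2*g) + 6 = 6 + g² - 2*g)
L(G) = 0
n = 5/2 (n = (0 - 1*(-5))/2 = (0 + 5)/2 = (½)*5 = 5/2 ≈ 2.5000)
T(C) = 5/2
T(L(q(-2)))³ = (5/2)³ = 125/8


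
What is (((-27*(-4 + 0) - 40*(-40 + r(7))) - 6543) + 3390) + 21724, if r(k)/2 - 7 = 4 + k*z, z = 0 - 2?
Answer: 20519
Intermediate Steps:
z = -2
r(k) = 22 - 4*k (r(k) = 14 + 2*(4 + k*(-2)) = 14 + 2*(4 - 2*k) = 14 + (8 - 4*k) = 22 - 4*k)
(((-27*(-4 + 0) - 40*(-40 + r(7))) - 6543) + 3390) + 21724 = (((-27*(-4 + 0) - 40*(-40 + (22 - 4*7))) - 6543) + 3390) + 21724 = (((-27*(-4) - 40*(-40 + (22 - 28))) - 6543) + 3390) + 21724 = (((108 - 40*(-40 - 6)) - 6543) + 3390) + 21724 = (((108 - 40*(-46)) - 6543) + 3390) + 21724 = (((108 + 1840) - 6543) + 3390) + 21724 = ((1948 - 6543) + 3390) + 21724 = (-4595 + 3390) + 21724 = -1205 + 21724 = 20519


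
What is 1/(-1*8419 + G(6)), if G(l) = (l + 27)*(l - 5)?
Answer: -1/8386 ≈ -0.00011925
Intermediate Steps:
G(l) = (-5 + l)*(27 + l) (G(l) = (27 + l)*(-5 + l) = (-5 + l)*(27 + l))
1/(-1*8419 + G(6)) = 1/(-1*8419 + (-135 + 6² + 22*6)) = 1/(-8419 + (-135 + 36 + 132)) = 1/(-8419 + 33) = 1/(-8386) = -1/8386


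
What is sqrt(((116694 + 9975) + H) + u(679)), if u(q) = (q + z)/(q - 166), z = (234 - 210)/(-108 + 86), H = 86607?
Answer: 5*sqrt(30184380039)/1881 ≈ 461.82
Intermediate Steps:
z = -12/11 (z = 24/(-22) = 24*(-1/22) = -12/11 ≈ -1.0909)
u(q) = (-12/11 + q)/(-166 + q) (u(q) = (q - 12/11)/(q - 166) = (-12/11 + q)/(-166 + q))
sqrt(((116694 + 9975) + H) + u(679)) = sqrt(((116694 + 9975) + 86607) + (-12/11 + 679)/(-166 + 679)) = sqrt((126669 + 86607) + (7457/11)/513) = sqrt(213276 + (1/513)*(7457/11)) = sqrt(213276 + 7457/5643) = sqrt(1203523925/5643) = 5*sqrt(30184380039)/1881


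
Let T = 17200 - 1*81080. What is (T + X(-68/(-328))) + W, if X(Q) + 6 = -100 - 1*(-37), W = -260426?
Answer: -324375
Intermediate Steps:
X(Q) = -69 (X(Q) = -6 + (-100 - 1*(-37)) = -6 + (-100 + 37) = -6 - 63 = -69)
T = -63880 (T = 17200 - 81080 = -63880)
(T + X(-68/(-328))) + W = (-63880 - 69) - 260426 = -63949 - 260426 = -324375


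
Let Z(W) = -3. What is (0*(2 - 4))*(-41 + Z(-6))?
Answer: 0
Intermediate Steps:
(0*(2 - 4))*(-41 + Z(-6)) = (0*(2 - 4))*(-41 - 3) = (0*(-2))*(-44) = 0*(-44) = 0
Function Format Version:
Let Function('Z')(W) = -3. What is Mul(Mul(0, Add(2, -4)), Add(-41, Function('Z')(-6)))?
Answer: 0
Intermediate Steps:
Mul(Mul(0, Add(2, -4)), Add(-41, Function('Z')(-6))) = Mul(Mul(0, Add(2, -4)), Add(-41, -3)) = Mul(Mul(0, -2), -44) = Mul(0, -44) = 0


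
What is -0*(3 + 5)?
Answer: 0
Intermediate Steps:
-0*(3 + 5) = -0*8 = -42*0 = 0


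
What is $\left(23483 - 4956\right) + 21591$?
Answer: $40118$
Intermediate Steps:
$\left(23483 - 4956\right) + 21591 = 18527 + 21591 = 40118$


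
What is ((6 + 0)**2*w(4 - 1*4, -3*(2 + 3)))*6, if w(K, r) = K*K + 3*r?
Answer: -9720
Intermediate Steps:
w(K, r) = K**2 + 3*r
((6 + 0)**2*w(4 - 1*4, -3*(2 + 3)))*6 = ((6 + 0)**2*((4 - 1*4)**2 + 3*(-3*(2 + 3))))*6 = (6**2*((4 - 4)**2 + 3*(-3*5)))*6 = (36*(0**2 + 3*(-15)))*6 = (36*(0 - 45))*6 = (36*(-45))*6 = -1620*6 = -9720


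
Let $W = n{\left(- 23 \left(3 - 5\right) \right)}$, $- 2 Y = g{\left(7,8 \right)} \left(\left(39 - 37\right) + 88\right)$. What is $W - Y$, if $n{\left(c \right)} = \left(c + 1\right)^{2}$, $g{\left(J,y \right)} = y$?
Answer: $2569$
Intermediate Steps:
$n{\left(c \right)} = \left(1 + c\right)^{2}$
$Y = -360$ ($Y = - \frac{8 \left(\left(39 - 37\right) + 88\right)}{2} = - \frac{8 \left(2 + 88\right)}{2} = - \frac{8 \cdot 90}{2} = \left(- \frac{1}{2}\right) 720 = -360$)
$W = 2209$ ($W = \left(1 - 23 \left(3 - 5\right)\right)^{2} = \left(1 - -46\right)^{2} = \left(1 + 46\right)^{2} = 47^{2} = 2209$)
$W - Y = 2209 - -360 = 2209 + 360 = 2569$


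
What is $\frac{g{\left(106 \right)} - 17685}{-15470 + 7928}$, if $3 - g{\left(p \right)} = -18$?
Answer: $\frac{2944}{1257} \approx 2.3421$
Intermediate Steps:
$g{\left(p \right)} = 21$ ($g{\left(p \right)} = 3 - -18 = 3 + 18 = 21$)
$\frac{g{\left(106 \right)} - 17685}{-15470 + 7928} = \frac{21 - 17685}{-15470 + 7928} = \frac{21 - 17685}{-7542} = \left(-17664\right) \left(- \frac{1}{7542}\right) = \frac{2944}{1257}$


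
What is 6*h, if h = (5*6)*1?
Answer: 180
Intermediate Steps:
h = 30 (h = 30*1 = 30)
6*h = 6*30 = 180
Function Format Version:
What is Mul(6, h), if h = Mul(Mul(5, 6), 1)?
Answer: 180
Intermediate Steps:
h = 30 (h = Mul(30, 1) = 30)
Mul(6, h) = Mul(6, 30) = 180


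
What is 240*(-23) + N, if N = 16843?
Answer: 11323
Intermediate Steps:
240*(-23) + N = 240*(-23) + 16843 = -5520 + 16843 = 11323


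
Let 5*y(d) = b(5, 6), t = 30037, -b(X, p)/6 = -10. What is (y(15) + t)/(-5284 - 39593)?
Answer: -30049/44877 ≈ -0.66959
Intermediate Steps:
b(X, p) = 60 (b(X, p) = -6*(-10) = 60)
y(d) = 12 (y(d) = (⅕)*60 = 12)
(y(15) + t)/(-5284 - 39593) = (12 + 30037)/(-5284 - 39593) = 30049/(-44877) = 30049*(-1/44877) = -30049/44877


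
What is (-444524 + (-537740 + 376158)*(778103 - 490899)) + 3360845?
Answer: -46404080407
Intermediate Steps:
(-444524 + (-537740 + 376158)*(778103 - 490899)) + 3360845 = (-444524 - 161582*287204) + 3360845 = (-444524 - 46406996728) + 3360845 = -46407441252 + 3360845 = -46404080407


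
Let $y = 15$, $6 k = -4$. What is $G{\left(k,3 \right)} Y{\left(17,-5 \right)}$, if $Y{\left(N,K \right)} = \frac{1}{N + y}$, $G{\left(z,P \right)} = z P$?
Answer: $- \frac{1}{16} \approx -0.0625$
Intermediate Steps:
$k = - \frac{2}{3}$ ($k = \frac{1}{6} \left(-4\right) = - \frac{2}{3} \approx -0.66667$)
$G{\left(z,P \right)} = P z$
$Y{\left(N,K \right)} = \frac{1}{15 + N}$ ($Y{\left(N,K \right)} = \frac{1}{N + 15} = \frac{1}{15 + N}$)
$G{\left(k,3 \right)} Y{\left(17,-5 \right)} = \frac{3 \left(- \frac{2}{3}\right)}{15 + 17} = - \frac{2}{32} = \left(-2\right) \frac{1}{32} = - \frac{1}{16}$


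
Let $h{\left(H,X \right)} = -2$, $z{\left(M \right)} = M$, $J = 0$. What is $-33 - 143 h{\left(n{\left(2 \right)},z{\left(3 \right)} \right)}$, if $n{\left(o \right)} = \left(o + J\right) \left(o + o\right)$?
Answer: $253$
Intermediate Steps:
$n{\left(o \right)} = 2 o^{2}$ ($n{\left(o \right)} = \left(o + 0\right) \left(o + o\right) = o 2 o = 2 o^{2}$)
$-33 - 143 h{\left(n{\left(2 \right)},z{\left(3 \right)} \right)} = -33 - -286 = -33 + 286 = 253$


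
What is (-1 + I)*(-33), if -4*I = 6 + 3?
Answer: 429/4 ≈ 107.25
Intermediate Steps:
I = -9/4 (I = -(6 + 3)/4 = -1/4*9 = -9/4 ≈ -2.2500)
(-1 + I)*(-33) = (-1 - 9/4)*(-33) = -13/4*(-33) = 429/4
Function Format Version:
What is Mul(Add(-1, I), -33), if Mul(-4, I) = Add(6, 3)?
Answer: Rational(429, 4) ≈ 107.25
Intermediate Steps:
I = Rational(-9, 4) (I = Mul(Rational(-1, 4), Add(6, 3)) = Mul(Rational(-1, 4), 9) = Rational(-9, 4) ≈ -2.2500)
Mul(Add(-1, I), -33) = Mul(Add(-1, Rational(-9, 4)), -33) = Mul(Rational(-13, 4), -33) = Rational(429, 4)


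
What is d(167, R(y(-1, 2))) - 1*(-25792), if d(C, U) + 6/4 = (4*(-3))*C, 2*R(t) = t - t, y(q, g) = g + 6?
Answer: 47573/2 ≈ 23787.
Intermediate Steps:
y(q, g) = 6 + g
R(t) = 0 (R(t) = (t - t)/2 = (½)*0 = 0)
d(C, U) = -3/2 - 12*C (d(C, U) = -3/2 + (4*(-3))*C = -3/2 - 12*C)
d(167, R(y(-1, 2))) - 1*(-25792) = (-3/2 - 12*167) - 1*(-25792) = (-3/2 - 2004) + 25792 = -4011/2 + 25792 = 47573/2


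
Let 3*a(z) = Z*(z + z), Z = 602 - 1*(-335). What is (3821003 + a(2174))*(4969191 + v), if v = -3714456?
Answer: 6498308115825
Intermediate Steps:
Z = 937 (Z = 602 + 335 = 937)
a(z) = 1874*z/3 (a(z) = (937*(z + z))/3 = (937*(2*z))/3 = (1874*z)/3 = 1874*z/3)
(3821003 + a(2174))*(4969191 + v) = (3821003 + (1874/3)*2174)*(4969191 - 3714456) = (3821003 + 4074076/3)*1254735 = (15537085/3)*1254735 = 6498308115825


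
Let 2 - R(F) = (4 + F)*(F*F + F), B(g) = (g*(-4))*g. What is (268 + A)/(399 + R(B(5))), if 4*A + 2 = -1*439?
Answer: 631/3803204 ≈ 0.00016591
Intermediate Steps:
B(g) = -4*g² (B(g) = (-4*g)*g = -4*g²)
A = -441/4 (A = -½ + (-1*439)/4 = -½ + (¼)*(-439) = -½ - 439/4 = -441/4 ≈ -110.25)
R(F) = 2 - (4 + F)*(F + F²) (R(F) = 2 - (4 + F)*(F*F + F) = 2 - (4 + F)*(F² + F) = 2 - (4 + F)*(F + F²))
(268 + A)/(399 + R(B(5))) = (268 - 441/4)/(399 + (2 - (-4*5²)³ - 5*(-4*5²)² - (-16)*5²)) = 631/(4*(399 + (2 - (-4*25)³ - 5*(-4*25)² - (-16)*25))) = 631/(4*(399 + (2 - 1*(-100)³ - 5*(-100)² - 4*(-100)))) = 631/(4*(399 + (2 - 1*(-1000000) - 5*10000 + 400))) = 631/(4*(399 + (2 + 1000000 - 50000 + 400))) = 631/(4*(399 + 950402)) = (631/4)/950801 = (631/4)*(1/950801) = 631/3803204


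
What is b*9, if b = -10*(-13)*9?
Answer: 10530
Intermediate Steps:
b = 1170 (b = 130*9 = 1170)
b*9 = 1170*9 = 10530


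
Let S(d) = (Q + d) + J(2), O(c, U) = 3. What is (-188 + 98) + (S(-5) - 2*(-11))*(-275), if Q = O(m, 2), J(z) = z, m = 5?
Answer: -6140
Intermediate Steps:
Q = 3
S(d) = 5 + d (S(d) = (3 + d) + 2 = 5 + d)
(-188 + 98) + (S(-5) - 2*(-11))*(-275) = (-188 + 98) + ((5 - 5) - 2*(-11))*(-275) = -90 + (0 + 22)*(-275) = -90 + 22*(-275) = -90 - 6050 = -6140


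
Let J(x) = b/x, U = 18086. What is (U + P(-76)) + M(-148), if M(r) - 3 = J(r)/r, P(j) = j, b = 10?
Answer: 197278381/10952 ≈ 18013.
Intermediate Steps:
J(x) = 10/x
M(r) = 3 + 10/r² (M(r) = 3 + (10/r)/r = 3 + 10/r²)
(U + P(-76)) + M(-148) = (18086 - 76) + (3 + 10/(-148)²) = 18010 + (3 + 10*(1/21904)) = 18010 + (3 + 5/10952) = 18010 + 32861/10952 = 197278381/10952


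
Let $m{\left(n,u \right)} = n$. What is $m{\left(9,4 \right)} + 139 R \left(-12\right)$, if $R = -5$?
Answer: $8349$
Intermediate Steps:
$m{\left(9,4 \right)} + 139 R \left(-12\right) = 9 + 139 \left(\left(-5\right) \left(-12\right)\right) = 9 + 139 \cdot 60 = 9 + 8340 = 8349$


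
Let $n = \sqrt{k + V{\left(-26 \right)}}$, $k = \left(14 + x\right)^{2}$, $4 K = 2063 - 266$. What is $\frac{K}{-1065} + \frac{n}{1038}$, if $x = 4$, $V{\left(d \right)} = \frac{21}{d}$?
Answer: $- \frac{599}{1420} + \frac{\sqrt{218478}}{26988} \approx -0.40451$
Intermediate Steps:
$K = \frac{1797}{4}$ ($K = \frac{2063 - 266}{4} = \frac{1}{4} \cdot 1797 = \frac{1797}{4} \approx 449.25$)
$k = 324$ ($k = \left(14 + 4\right)^{2} = 18^{2} = 324$)
$n = \frac{\sqrt{218478}}{26}$ ($n = \sqrt{324 + \frac{21}{-26}} = \sqrt{324 + 21 \left(- \frac{1}{26}\right)} = \sqrt{324 - \frac{21}{26}} = \sqrt{\frac{8403}{26}} = \frac{\sqrt{218478}}{26} \approx 17.978$)
$\frac{K}{-1065} + \frac{n}{1038} = \frac{1797}{4 \left(-1065\right)} + \frac{\frac{1}{26} \sqrt{218478}}{1038} = \frac{1797}{4} \left(- \frac{1}{1065}\right) + \frac{\sqrt{218478}}{26} \cdot \frac{1}{1038} = - \frac{599}{1420} + \frac{\sqrt{218478}}{26988}$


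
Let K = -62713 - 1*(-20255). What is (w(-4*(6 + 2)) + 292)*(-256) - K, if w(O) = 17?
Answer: -36646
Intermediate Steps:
K = -42458 (K = -62713 + 20255 = -42458)
(w(-4*(6 + 2)) + 292)*(-256) - K = (17 + 292)*(-256) - 1*(-42458) = 309*(-256) + 42458 = -79104 + 42458 = -36646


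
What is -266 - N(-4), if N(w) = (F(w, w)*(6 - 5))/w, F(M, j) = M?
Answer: -267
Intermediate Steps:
N(w) = 1 (N(w) = (w*(6 - 5))/w = (w*1)/w = w/w = 1)
-266 - N(-4) = -266 - 1*1 = -266 - 1 = -267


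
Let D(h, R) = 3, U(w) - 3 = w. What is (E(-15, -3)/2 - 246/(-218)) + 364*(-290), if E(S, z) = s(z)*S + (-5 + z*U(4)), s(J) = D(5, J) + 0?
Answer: -23019573/218 ≈ -1.0559e+5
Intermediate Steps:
U(w) = 3 + w
s(J) = 3 (s(J) = 3 + 0 = 3)
E(S, z) = -5 + 3*S + 7*z (E(S, z) = 3*S + (-5 + z*(3 + 4)) = 3*S + (-5 + z*7) = 3*S + (-5 + 7*z) = -5 + 3*S + 7*z)
(E(-15, -3)/2 - 246/(-218)) + 364*(-290) = ((-5 + 3*(-15) + 7*(-3))/2 - 246/(-218)) + 364*(-290) = ((-5 - 45 - 21)*(1/2) - 246*(-1/218)) - 105560 = (-71*1/2 + 123/109) - 105560 = (-71/2 + 123/109) - 105560 = -7493/218 - 105560 = -23019573/218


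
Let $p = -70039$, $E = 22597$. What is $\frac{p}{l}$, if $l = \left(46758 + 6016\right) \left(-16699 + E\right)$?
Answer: $- \frac{70039}{311261052} \approx -0.00022502$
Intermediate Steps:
$l = 311261052$ ($l = \left(46758 + 6016\right) \left(-16699 + 22597\right) = 52774 \cdot 5898 = 311261052$)
$\frac{p}{l} = - \frac{70039}{311261052}$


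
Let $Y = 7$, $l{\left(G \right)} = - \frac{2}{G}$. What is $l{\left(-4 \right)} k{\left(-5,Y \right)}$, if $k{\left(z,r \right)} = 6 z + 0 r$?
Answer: $-15$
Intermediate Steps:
$k{\left(z,r \right)} = 6 z$ ($k{\left(z,r \right)} = 6 z + 0 = 6 z$)
$l{\left(-4 \right)} k{\left(-5,Y \right)} = - \frac{2}{-4} \cdot 6 \left(-5\right) = \left(-2\right) \left(- \frac{1}{4}\right) \left(-30\right) = \frac{1}{2} \left(-30\right) = -15$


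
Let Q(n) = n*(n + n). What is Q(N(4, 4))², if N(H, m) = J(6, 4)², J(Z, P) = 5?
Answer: 1562500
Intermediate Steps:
N(H, m) = 25 (N(H, m) = 5² = 25)
Q(n) = 2*n² (Q(n) = n*(2*n) = 2*n²)
Q(N(4, 4))² = (2*25²)² = (2*625)² = 1250² = 1562500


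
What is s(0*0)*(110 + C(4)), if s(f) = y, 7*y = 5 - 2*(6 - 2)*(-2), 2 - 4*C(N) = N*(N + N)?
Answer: 615/2 ≈ 307.50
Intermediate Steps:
C(N) = ½ - N²/2 (C(N) = ½ - N*(N + N)/4 = ½ - N*2*N/4 = ½ - N²/2)
y = 3 (y = (5 - 2*(6 - 2)*(-2))/7 = (5 - 8*(-2))/7 = (5 - 2*(-8))/7 = (5 + 16)/7 = (⅐)*21 = 3)
s(f) = 3
s(0*0)*(110 + C(4)) = 3*(110 + (½ - ½*4²)) = 3*(110 + (½ - ½*16)) = 3*(110 + (½ - 8)) = 3*(110 - 15/2) = 3*(205/2) = 615/2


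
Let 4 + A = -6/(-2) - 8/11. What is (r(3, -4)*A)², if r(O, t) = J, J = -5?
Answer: 9025/121 ≈ 74.587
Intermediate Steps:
r(O, t) = -5
A = -19/11 (A = -4 + (-6/(-2) - 8/11) = -4 + (-6*(-½) - 8*1/11) = -4 + (3 - 8/11) = -4 + 25/11 = -19/11 ≈ -1.7273)
(r(3, -4)*A)² = (-5*(-19/11))² = (95/11)² = 9025/121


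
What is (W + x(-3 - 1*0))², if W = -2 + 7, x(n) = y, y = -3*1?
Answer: 4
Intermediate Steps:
y = -3
x(n) = -3
W = 5
(W + x(-3 - 1*0))² = (5 - 3)² = 2² = 4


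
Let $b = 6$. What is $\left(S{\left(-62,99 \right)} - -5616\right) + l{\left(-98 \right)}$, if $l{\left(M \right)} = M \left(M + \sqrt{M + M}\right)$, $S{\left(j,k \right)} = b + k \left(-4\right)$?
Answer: $14830 - 1372 i \approx 14830.0 - 1372.0 i$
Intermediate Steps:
$S{\left(j,k \right)} = 6 - 4 k$ ($S{\left(j,k \right)} = 6 + k \left(-4\right) = 6 - 4 k$)
$l{\left(M \right)} = M \left(M + \sqrt{2} \sqrt{M}\right)$ ($l{\left(M \right)} = M \left(M + \sqrt{2 M}\right) = M \left(M + \sqrt{2} \sqrt{M}\right)$)
$\left(S{\left(-62,99 \right)} - -5616\right) + l{\left(-98 \right)} = \left(\left(6 - 396\right) - -5616\right) + \left(\left(-98\right)^{2} + \sqrt{2} \left(-98\right)^{\frac{3}{2}}\right) = \left(\left(6 - 396\right) + 5616\right) + \left(9604 + \sqrt{2} \left(- 686 i \sqrt{2}\right)\right) = \left(-390 + 5616\right) + \left(9604 - 1372 i\right) = 5226 + \left(9604 - 1372 i\right) = 14830 - 1372 i$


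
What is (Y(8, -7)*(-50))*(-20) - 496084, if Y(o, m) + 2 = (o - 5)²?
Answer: -489084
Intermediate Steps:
Y(o, m) = -2 + (-5 + o)² (Y(o, m) = -2 + (o - 5)² = -2 + (-5 + o)²)
(Y(8, -7)*(-50))*(-20) - 496084 = ((-2 + (-5 + 8)²)*(-50))*(-20) - 496084 = ((-2 + 3²)*(-50))*(-20) - 496084 = ((-2 + 9)*(-50))*(-20) - 496084 = (7*(-50))*(-20) - 496084 = -350*(-20) - 496084 = 7000 - 496084 = -489084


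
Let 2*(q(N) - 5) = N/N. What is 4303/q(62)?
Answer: 8606/11 ≈ 782.36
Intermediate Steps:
q(N) = 11/2 (q(N) = 5 + (N/N)/2 = 5 + (½)*1 = 5 + ½ = 11/2)
4303/q(62) = 4303/(11/2) = 4303*(2/11) = 8606/11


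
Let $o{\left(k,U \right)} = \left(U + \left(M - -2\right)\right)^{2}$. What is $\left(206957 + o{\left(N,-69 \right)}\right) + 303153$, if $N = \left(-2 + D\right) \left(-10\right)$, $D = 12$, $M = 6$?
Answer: $513831$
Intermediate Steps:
$N = -100$ ($N = \left(-2 + 12\right) \left(-10\right) = 10 \left(-10\right) = -100$)
$o{\left(k,U \right)} = \left(8 + U\right)^{2}$ ($o{\left(k,U \right)} = \left(U + \left(6 - -2\right)\right)^{2} = \left(U + \left(6 + 2\right)\right)^{2} = \left(U + 8\right)^{2} = \left(8 + U\right)^{2}$)
$\left(206957 + o{\left(N,-69 \right)}\right) + 303153 = \left(206957 + \left(8 - 69\right)^{2}\right) + 303153 = \left(206957 + \left(-61\right)^{2}\right) + 303153 = \left(206957 + 3721\right) + 303153 = 210678 + 303153 = 513831$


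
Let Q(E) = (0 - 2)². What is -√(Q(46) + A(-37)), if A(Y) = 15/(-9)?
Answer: -√21/3 ≈ -1.5275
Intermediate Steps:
A(Y) = -5/3 (A(Y) = 15*(-⅑) = -5/3)
Q(E) = 4 (Q(E) = (-2)² = 4)
-√(Q(46) + A(-37)) = -√(4 - 5/3) = -√(7/3) = -√21/3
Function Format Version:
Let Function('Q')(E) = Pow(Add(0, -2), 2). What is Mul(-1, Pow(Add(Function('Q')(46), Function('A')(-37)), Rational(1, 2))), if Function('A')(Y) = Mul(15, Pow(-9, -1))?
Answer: Mul(Rational(-1, 3), Pow(21, Rational(1, 2))) ≈ -1.5275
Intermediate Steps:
Function('A')(Y) = Rational(-5, 3) (Function('A')(Y) = Mul(15, Rational(-1, 9)) = Rational(-5, 3))
Function('Q')(E) = 4 (Function('Q')(E) = Pow(-2, 2) = 4)
Mul(-1, Pow(Add(Function('Q')(46), Function('A')(-37)), Rational(1, 2))) = Mul(-1, Pow(Add(4, Rational(-5, 3)), Rational(1, 2))) = Mul(-1, Pow(Rational(7, 3), Rational(1, 2))) = Mul(-1, Mul(Rational(1, 3), Pow(21, Rational(1, 2)))) = Mul(Rational(-1, 3), Pow(21, Rational(1, 2)))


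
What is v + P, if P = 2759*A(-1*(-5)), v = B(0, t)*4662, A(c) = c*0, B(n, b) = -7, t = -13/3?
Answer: -32634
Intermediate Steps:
t = -13/3 (t = -13*⅓ = -13/3 ≈ -4.3333)
A(c) = 0
v = -32634 (v = -7*4662 = -32634)
P = 0 (P = 2759*0 = 0)
v + P = -32634 + 0 = -32634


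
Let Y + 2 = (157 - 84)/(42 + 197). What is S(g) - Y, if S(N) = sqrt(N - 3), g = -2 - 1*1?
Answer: 405/239 + I*sqrt(6) ≈ 1.6946 + 2.4495*I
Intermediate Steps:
g = -3 (g = -2 - 1 = -3)
Y = -405/239 (Y = -2 + (157 - 84)/(42 + 197) = -2 + 73/239 = -405/239 ≈ -1.6946)
S(N) = sqrt(-3 + N)
S(g) - Y = sqrt(-3 - 3) - 1*(-405/239) = sqrt(-6) + 405/239 = I*sqrt(6) + 405/239 = 405/239 + I*sqrt(6)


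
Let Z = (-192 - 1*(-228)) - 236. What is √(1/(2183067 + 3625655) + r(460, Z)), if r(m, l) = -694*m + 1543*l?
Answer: I*√21184107199412817838/5808722 ≈ 792.36*I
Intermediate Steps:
Z = -200 (Z = (-192 + 228) - 236 = 36 - 236 = -200)
√(1/(2183067 + 3625655) + r(460, Z)) = √(1/(2183067 + 3625655) + (-694*460 + 1543*(-200))) = √(1/5808722 + (-319240 - 308600)) = √(1/5808722 - 627840) = √(-3646948020479/5808722) = I*√21184107199412817838/5808722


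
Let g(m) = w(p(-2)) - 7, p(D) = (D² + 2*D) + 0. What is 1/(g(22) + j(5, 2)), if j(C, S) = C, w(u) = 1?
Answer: -1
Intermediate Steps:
p(D) = D² + 2*D
g(m) = -6 (g(m) = 1 - 7 = -6)
1/(g(22) + j(5, 2)) = 1/(-6 + 5) = 1/(-1) = -1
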